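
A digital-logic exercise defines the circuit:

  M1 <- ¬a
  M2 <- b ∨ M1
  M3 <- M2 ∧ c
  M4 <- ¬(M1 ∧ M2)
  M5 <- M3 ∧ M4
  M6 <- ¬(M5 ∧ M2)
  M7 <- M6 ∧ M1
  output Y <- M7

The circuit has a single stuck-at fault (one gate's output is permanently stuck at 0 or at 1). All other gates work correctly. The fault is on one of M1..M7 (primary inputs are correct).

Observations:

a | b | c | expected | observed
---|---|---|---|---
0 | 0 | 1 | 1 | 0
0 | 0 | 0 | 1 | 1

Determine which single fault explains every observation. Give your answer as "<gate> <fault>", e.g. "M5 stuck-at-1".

M4 stuck-at-1

Fault-free values for test 1 (a=0, b=0, c=1): M1=1, M2=1, M3=1, M4=0, M5=0, M6=1, M7=1, giving Y=1. Observed 0.
Test 1: faults giving observed 0 are {M1 stuck-at-0, M4 stuck-at-1, M5 stuck-at-1, M6 stuck-at-0, M7 stuck-at-0}.
Test 2 (a=0, b=0, c=0): fault-free M1=1, M2=1, M3=0, M4=0, M5=0, M6=1, M7=1 → 1; observed 1. Eliminates M1 stuck-at-0, M5 stuck-at-1, M6 stuck-at-0, M7 stuck-at-0.
Only M4 stuck-at-1 is consistent with every test.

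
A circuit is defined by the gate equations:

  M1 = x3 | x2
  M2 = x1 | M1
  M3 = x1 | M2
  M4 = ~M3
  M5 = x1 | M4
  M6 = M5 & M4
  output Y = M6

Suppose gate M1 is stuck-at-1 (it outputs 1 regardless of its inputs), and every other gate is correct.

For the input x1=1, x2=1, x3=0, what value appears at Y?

0

Propagate with M1 forced: M1=1 [stuck-at-1], M2=1, M3=1, M4=0, M5=1, M6=0.
So Y = 0. (Same as the fault-free value — the fault is masked on this input.)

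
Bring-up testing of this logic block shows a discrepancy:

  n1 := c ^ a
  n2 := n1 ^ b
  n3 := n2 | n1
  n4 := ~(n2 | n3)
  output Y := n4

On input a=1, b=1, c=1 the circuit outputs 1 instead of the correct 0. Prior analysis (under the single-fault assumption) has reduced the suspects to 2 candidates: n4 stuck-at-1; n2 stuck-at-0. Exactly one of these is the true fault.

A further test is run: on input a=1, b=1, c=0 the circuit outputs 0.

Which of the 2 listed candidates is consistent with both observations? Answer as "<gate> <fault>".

n2 stuck-at-0

Evaluate each candidate on input a=1, b=1, c=0:
  n4 stuck-at-1: n1=1, n2=0, n3=1, n4=1 [stuck-at-1] → 1 — eliminated
  n2 stuck-at-0: n1=1, n2=0 [stuck-at-0], n3=1, n4=0 → 0 — matches
Only n2 stuck-at-0 reproduces the observed 0.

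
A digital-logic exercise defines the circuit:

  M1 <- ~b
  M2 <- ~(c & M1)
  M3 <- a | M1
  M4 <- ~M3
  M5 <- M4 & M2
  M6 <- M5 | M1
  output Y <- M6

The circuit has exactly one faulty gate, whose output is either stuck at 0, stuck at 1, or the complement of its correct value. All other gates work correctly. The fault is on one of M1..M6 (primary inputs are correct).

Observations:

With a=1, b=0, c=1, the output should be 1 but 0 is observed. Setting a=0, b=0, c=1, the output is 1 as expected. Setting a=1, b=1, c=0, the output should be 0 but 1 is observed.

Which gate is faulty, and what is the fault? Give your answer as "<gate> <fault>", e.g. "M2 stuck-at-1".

Fault-free values for test 1 (a=1, b=0, c=1): M1=1, M2=0, M3=1, M4=0, M5=0, M6=1, giving Y=1. Observed 0.
Test 1: faults giving observed 0 are {M1 stuck-at-0, M1 inverted output, M6 stuck-at-0, M6 inverted output}.
Test 2 (a=0, b=0, c=1): fault-free M1=1, M2=0, M3=1, M4=0, M5=0, M6=1 → 1; observed 1. Eliminates M6 stuck-at-0, M6 inverted output.
Test 3 (a=1, b=1, c=0): fault-free M1=0, M2=1, M3=1, M4=0, M5=0, M6=0 → 0; observed 1. Eliminates M1 stuck-at-0.
Only M1 inverted output is consistent with every test.

M1 inverted output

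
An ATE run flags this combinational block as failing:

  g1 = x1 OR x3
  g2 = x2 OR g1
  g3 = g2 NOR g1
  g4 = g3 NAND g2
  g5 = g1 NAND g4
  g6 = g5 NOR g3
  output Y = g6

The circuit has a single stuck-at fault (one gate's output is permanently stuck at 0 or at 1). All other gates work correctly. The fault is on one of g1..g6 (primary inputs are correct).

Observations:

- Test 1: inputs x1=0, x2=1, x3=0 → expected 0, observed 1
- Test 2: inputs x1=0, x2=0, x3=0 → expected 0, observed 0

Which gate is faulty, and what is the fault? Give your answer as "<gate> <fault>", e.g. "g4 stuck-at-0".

Fault-free values for test 1 (x1=0, x2=1, x3=0): g1=0, g2=1, g3=0, g4=1, g5=1, g6=0, giving Y=0. Observed 1.
Test 1: faults giving observed 1 are {g1 stuck-at-1, g5 stuck-at-0, g6 stuck-at-1}.
Test 2 (x1=0, x2=0, x3=0): fault-free g1=0, g2=0, g3=1, g4=1, g5=1, g6=0 → 0; observed 0. Eliminates g1 stuck-at-1, g6 stuck-at-1.
Only g5 stuck-at-0 is consistent with every test.

g5 stuck-at-0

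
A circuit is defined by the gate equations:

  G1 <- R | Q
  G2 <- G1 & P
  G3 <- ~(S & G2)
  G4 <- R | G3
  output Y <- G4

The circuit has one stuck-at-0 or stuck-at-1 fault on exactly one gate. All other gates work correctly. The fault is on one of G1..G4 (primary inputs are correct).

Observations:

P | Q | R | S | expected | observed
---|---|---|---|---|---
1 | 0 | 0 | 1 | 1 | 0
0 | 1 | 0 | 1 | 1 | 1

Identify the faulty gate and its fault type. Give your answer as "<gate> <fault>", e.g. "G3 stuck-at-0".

G1 stuck-at-1

Fault-free values for test 1 (P=1, Q=0, R=0, S=1): G1=0, G2=0, G3=1, G4=1, giving Y=1. Observed 0.
Test 1: faults giving observed 0 are {G1 stuck-at-1, G2 stuck-at-1, G3 stuck-at-0, G4 stuck-at-0}.
Test 2 (P=0, Q=1, R=0, S=1): fault-free G1=1, G2=0, G3=1, G4=1 → 1; observed 1. Eliminates G2 stuck-at-1, G3 stuck-at-0, G4 stuck-at-0.
Only G1 stuck-at-1 is consistent with every test.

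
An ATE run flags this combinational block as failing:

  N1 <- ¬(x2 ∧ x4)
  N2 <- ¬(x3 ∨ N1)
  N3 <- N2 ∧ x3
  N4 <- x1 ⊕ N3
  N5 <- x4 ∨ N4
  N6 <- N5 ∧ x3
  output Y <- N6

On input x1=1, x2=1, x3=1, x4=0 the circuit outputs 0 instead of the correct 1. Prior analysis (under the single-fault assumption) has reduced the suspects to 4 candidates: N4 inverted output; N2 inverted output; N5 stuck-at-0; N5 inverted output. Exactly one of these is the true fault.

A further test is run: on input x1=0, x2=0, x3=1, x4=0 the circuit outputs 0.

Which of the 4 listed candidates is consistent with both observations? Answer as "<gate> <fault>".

Evaluate each candidate on input x1=0, x2=0, x3=1, x4=0:
  N4 inverted output: N1=1, N2=0, N3=0, N4=1 [inverted output], N5=1, N6=1 → 1 — eliminated
  N2 inverted output: N1=1, N2=1 [inverted output], N3=1, N4=1, N5=1, N6=1 → 1 — eliminated
  N5 stuck-at-0: N1=1, N2=0, N3=0, N4=0, N5=0 [stuck-at-0], N6=0 → 0 — matches
  N5 inverted output: N1=1, N2=0, N3=0, N4=0, N5=1 [inverted output], N6=1 → 1 — eliminated
Only N5 stuck-at-0 reproduces the observed 0.

N5 stuck-at-0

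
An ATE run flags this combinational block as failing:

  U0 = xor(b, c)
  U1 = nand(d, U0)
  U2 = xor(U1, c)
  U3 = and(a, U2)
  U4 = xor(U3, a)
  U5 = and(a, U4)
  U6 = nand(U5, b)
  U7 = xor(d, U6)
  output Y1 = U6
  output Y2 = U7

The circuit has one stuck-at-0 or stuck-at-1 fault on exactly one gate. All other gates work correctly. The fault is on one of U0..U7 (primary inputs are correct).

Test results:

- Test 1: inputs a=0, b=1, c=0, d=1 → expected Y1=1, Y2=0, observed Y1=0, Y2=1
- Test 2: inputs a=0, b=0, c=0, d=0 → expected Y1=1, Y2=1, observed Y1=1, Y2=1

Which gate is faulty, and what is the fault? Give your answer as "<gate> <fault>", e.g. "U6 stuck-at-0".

Fault-free values for test 1 (a=0, b=1, c=0, d=1): U0=1, U1=0, U2=0, U3=0, U4=0, U5=0, U6=1, U7=0, giving Y1=1, Y2=0. Observed Y1=0, Y2=1.
Test 1: faults giving observed Y1=0, Y2=1 are {U5 stuck-at-1, U6 stuck-at-0}.
Test 2 (a=0, b=0, c=0, d=0): fault-free U0=0, U1=1, U2=1, U3=0, U4=0, U5=0, U6=1, U7=1 → Y1=1, Y2=1; observed Y1=1, Y2=1. Eliminates U6 stuck-at-0.
Only U5 stuck-at-1 is consistent with every test.

U5 stuck-at-1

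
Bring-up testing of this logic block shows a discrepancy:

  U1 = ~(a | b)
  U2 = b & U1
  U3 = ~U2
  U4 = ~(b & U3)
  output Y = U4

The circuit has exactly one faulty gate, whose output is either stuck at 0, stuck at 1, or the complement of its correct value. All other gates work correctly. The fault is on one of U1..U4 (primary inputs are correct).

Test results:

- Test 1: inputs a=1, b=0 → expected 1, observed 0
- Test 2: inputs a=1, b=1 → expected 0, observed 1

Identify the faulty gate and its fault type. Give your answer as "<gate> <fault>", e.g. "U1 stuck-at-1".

Fault-free values for test 1 (a=1, b=0): U1=0, U2=0, U3=1, U4=1, giving Y=1. Observed 0.
Test 1: faults giving observed 0 are {U4 stuck-at-0, U4 inverted output}.
Test 2 (a=1, b=1): fault-free U1=0, U2=0, U3=1, U4=0 → 0; observed 1. Eliminates U4 stuck-at-0.
Only U4 inverted output is consistent with every test.

U4 inverted output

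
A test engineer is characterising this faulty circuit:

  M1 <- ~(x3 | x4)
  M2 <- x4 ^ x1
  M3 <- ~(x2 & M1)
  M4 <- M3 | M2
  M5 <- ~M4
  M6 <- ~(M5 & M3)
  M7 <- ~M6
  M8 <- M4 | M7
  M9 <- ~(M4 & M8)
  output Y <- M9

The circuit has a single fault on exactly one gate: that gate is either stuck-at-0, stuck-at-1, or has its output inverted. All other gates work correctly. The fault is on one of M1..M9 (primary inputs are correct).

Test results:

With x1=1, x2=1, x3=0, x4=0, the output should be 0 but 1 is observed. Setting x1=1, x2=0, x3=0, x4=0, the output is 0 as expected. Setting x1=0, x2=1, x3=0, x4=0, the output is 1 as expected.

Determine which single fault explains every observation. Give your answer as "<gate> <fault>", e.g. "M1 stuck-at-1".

Fault-free values for test 1 (x1=1, x2=1, x3=0, x4=0): M1=1, M2=1, M3=0, M4=1, M5=0, M6=1, M7=0, M8=1, M9=0, giving Y=0. Observed 1.
Test 1: faults giving observed 1 are {M2 stuck-at-0, M2 inverted output, M4 stuck-at-0, M4 inverted output, M8 stuck-at-0, M8 inverted output, M9 stuck-at-1, M9 inverted output}.
Test 2 (x1=1, x2=0, x3=0, x4=0): fault-free M1=1, M2=1, M3=1, M4=1, M5=0, M6=1, M7=0, M8=1, M9=0 → 0; observed 0. Eliminates M4 stuck-at-0, M4 inverted output, M8 stuck-at-0, M8 inverted output, M9 stuck-at-1, M9 inverted output.
Test 3 (x1=0, x2=1, x3=0, x4=0): fault-free M1=1, M2=0, M3=0, M4=0, M5=1, M6=1, M7=0, M8=0, M9=1 → 1; observed 1. Eliminates M2 inverted output.
Only M2 stuck-at-0 is consistent with every test.

M2 stuck-at-0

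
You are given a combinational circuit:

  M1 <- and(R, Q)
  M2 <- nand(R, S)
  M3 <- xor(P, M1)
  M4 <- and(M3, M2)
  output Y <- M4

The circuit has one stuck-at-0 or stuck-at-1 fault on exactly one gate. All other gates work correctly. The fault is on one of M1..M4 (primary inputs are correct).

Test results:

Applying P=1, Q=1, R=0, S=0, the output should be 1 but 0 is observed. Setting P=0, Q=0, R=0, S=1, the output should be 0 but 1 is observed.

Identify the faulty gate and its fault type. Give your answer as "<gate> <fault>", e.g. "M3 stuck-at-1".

M1 stuck-at-1

Fault-free values for test 1 (P=1, Q=1, R=0, S=0): M1=0, M2=1, M3=1, M4=1, giving Y=1. Observed 0.
Test 1: faults giving observed 0 are {M1 stuck-at-1, M2 stuck-at-0, M3 stuck-at-0, M4 stuck-at-0}.
Test 2 (P=0, Q=0, R=0, S=1): fault-free M1=0, M2=1, M3=0, M4=0 → 0; observed 1. Eliminates M2 stuck-at-0, M3 stuck-at-0, M4 stuck-at-0.
Only M1 stuck-at-1 is consistent with every test.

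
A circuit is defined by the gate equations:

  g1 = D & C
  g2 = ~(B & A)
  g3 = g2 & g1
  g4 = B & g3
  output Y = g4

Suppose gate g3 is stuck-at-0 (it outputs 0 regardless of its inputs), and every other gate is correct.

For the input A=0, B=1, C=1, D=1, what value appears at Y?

0

Propagate with g3 forced: g1=1, g2=1, g3=0 [stuck-at-0], g4=0.
So Y = 0. (Without the fault it would be 1.)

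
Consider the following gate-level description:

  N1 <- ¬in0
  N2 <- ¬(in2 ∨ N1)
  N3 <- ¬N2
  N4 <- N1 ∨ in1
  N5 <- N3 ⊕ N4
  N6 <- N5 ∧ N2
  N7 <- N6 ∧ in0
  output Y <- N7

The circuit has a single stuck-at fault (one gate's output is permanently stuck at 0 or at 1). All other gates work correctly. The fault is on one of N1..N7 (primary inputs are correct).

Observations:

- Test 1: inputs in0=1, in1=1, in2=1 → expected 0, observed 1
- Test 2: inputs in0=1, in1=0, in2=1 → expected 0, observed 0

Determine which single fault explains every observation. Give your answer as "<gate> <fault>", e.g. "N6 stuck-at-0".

N2 stuck-at-1

Fault-free values for test 1 (in0=1, in1=1, in2=1): N1=0, N2=0, N3=1, N4=1, N5=0, N6=0, N7=0, giving Y=0. Observed 1.
Test 1: faults giving observed 1 are {N2 stuck-at-1, N6 stuck-at-1, N7 stuck-at-1}.
Test 2 (in0=1, in1=0, in2=1): fault-free N1=0, N2=0, N3=1, N4=0, N5=1, N6=0, N7=0 → 0; observed 0. Eliminates N6 stuck-at-1, N7 stuck-at-1.
Only N2 stuck-at-1 is consistent with every test.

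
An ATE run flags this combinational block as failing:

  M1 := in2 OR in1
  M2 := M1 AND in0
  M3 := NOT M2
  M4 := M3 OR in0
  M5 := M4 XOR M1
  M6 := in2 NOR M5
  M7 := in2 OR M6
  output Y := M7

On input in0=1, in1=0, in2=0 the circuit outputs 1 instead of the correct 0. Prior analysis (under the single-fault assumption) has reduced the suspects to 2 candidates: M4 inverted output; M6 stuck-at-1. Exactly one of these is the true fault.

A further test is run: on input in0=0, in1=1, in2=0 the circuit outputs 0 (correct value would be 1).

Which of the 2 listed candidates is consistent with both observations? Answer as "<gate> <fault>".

Evaluate each candidate on input in0=0, in1=1, in2=0:
  M4 inverted output: M1=1, M2=0, M3=1, M4=0 [inverted output], M5=1, M6=0, M7=0 → 0 — matches
  M6 stuck-at-1: M1=1, M2=0, M3=1, M4=1, M5=0, M6=1 [stuck-at-1], M7=1 → 1 — eliminated
Only M4 inverted output reproduces the observed 0.

M4 inverted output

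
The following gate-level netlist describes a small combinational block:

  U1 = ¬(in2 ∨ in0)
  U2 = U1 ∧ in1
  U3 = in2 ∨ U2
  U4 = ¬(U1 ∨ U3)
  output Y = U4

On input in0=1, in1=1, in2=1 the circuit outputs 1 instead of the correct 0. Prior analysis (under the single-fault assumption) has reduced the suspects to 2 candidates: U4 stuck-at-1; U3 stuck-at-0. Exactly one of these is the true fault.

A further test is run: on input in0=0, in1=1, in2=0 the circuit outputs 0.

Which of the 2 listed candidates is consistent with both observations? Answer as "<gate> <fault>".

Evaluate each candidate on input in0=0, in1=1, in2=0:
  U4 stuck-at-1: U1=1, U2=1, U3=1, U4=1 [stuck-at-1] → 1 — eliminated
  U3 stuck-at-0: U1=1, U2=1, U3=0 [stuck-at-0], U4=0 → 0 — matches
Only U3 stuck-at-0 reproduces the observed 0.

U3 stuck-at-0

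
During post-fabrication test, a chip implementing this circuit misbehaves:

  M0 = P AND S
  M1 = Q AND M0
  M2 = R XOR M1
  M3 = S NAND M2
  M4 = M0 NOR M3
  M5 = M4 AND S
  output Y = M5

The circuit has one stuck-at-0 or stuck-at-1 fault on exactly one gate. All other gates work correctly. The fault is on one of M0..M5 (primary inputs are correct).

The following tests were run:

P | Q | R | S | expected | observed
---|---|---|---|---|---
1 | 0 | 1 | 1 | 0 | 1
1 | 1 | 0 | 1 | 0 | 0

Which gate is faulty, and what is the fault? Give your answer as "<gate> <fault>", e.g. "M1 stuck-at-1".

Fault-free values for test 1 (P=1, Q=0, R=1, S=1): M0=1, M1=0, M2=1, M3=0, M4=0, M5=0, giving Y=0. Observed 1.
Test 1: faults giving observed 1 are {M0 stuck-at-0, M4 stuck-at-1, M5 stuck-at-1}.
Test 2 (P=1, Q=1, R=0, S=1): fault-free M0=1, M1=1, M2=1, M3=0, M4=0, M5=0 → 0; observed 0. Eliminates M4 stuck-at-1, M5 stuck-at-1.
Only M0 stuck-at-0 is consistent with every test.

M0 stuck-at-0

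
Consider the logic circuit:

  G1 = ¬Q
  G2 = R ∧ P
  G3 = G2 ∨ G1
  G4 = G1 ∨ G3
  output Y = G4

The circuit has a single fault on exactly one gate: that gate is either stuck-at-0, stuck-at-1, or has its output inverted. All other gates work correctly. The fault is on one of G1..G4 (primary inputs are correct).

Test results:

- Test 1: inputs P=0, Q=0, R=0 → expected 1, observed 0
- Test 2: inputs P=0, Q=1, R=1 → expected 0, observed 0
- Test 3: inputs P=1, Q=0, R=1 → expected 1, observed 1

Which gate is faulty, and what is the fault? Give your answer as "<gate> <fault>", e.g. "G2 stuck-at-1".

G1 stuck-at-0

Fault-free values for test 1 (P=0, Q=0, R=0): G1=1, G2=0, G3=1, G4=1, giving Y=1. Observed 0.
Test 1: faults giving observed 0 are {G1 stuck-at-0, G1 inverted output, G4 stuck-at-0, G4 inverted output}.
Test 2 (P=0, Q=1, R=1): fault-free G1=0, G2=0, G3=0, G4=0 → 0; observed 0. Eliminates G1 inverted output, G4 inverted output.
Test 3 (P=1, Q=0, R=1): fault-free G1=1, G2=1, G3=1, G4=1 → 1; observed 1. Eliminates G4 stuck-at-0.
Only G1 stuck-at-0 is consistent with every test.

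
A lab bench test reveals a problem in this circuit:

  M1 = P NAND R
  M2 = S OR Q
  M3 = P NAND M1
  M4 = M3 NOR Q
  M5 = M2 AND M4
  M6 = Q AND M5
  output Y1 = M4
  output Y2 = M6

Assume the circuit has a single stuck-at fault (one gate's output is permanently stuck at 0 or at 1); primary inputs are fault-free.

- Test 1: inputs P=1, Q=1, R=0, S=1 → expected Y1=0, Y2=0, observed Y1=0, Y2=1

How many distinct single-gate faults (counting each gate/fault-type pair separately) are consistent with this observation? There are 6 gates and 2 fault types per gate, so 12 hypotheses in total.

2

Fault-free: M1=1, M2=1, M3=0, M4=0, M5=0, M6=0 → Y1=0, Y2=0. Observed Y1=0, Y2=1.
  M1 stuck-at-0: output Y1=0, Y2=0 ✗
  M1 stuck-at-1: output Y1=0, Y2=0 ✗
  M2 stuck-at-0: output Y1=0, Y2=0 ✗
  M2 stuck-at-1: output Y1=0, Y2=0 ✗
  M3 stuck-at-0: output Y1=0, Y2=0 ✗
  M3 stuck-at-1: output Y1=0, Y2=0 ✗
  M4 stuck-at-0: output Y1=0, Y2=0 ✗
  M4 stuck-at-1: output Y1=1, Y2=1 ✗
  M5 stuck-at-0: output Y1=0, Y2=0 ✗
  M5 stuck-at-1: output Y1=0, Y2=1 ✓
  M6 stuck-at-0: output Y1=0, Y2=0 ✗
  M6 stuck-at-1: output Y1=0, Y2=1 ✓
Consistent faults: {M5 stuck-at-1, M6 stuck-at-1} — 2 in all.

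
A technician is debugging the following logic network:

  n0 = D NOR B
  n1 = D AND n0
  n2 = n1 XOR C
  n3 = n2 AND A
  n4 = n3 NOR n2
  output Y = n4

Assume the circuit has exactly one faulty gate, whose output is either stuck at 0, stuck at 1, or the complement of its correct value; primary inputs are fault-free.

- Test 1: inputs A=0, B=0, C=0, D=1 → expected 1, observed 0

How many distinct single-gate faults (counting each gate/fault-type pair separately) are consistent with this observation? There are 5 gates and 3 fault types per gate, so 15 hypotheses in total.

Fault-free: n0=0, n1=0, n2=0, n3=0, n4=1 → 1. Observed 0.
  n0: stuck-at-1, inverted output ✓; others ✗
  n1: stuck-at-1, inverted output ✓; others ✗
  n2: stuck-at-1, inverted output ✓; others ✗
  n3: stuck-at-1, inverted output ✓; others ✗
  n4: stuck-at-0, inverted output ✓; others ✗
Consistent faults: {n0 stuck-at-1, n0 inverted output, n1 stuck-at-1, n1 inverted output, n2 stuck-at-1, n2 inverted output, n3 stuck-at-1, n3 inverted output, n4 stuck-at-0, n4 inverted output} — 10 in all.

10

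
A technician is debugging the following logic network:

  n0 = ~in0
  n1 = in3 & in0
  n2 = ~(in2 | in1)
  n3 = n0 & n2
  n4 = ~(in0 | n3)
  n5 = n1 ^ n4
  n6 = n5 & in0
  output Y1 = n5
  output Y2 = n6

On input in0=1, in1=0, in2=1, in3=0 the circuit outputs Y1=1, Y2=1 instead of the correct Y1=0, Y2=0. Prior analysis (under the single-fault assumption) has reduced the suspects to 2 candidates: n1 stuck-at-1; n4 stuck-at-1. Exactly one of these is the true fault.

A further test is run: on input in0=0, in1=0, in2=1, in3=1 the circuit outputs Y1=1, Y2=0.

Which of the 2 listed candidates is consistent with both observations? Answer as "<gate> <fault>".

n4 stuck-at-1

Evaluate each candidate on input in0=0, in1=0, in2=1, in3=1:
  n1 stuck-at-1: n0=1, n1=1 [stuck-at-1], n2=0, n3=0, n4=1, n5=0, n6=0 → Y1=0, Y2=0 — eliminated
  n4 stuck-at-1: n0=1, n1=0, n2=0, n3=0, n4=1 [stuck-at-1], n5=1, n6=0 → Y1=1, Y2=0 — matches
Only n4 stuck-at-1 reproduces the observed Y1=1, Y2=0.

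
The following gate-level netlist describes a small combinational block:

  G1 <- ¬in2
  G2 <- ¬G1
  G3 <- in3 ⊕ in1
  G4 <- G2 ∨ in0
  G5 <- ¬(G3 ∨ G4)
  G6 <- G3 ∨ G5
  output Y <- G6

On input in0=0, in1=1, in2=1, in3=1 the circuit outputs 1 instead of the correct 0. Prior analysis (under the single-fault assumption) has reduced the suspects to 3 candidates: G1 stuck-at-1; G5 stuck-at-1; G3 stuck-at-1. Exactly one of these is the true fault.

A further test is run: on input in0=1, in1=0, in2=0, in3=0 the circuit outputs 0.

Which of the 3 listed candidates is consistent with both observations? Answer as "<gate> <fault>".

Evaluate each candidate on input in0=1, in1=0, in2=0, in3=0:
  G1 stuck-at-1: G1=1 [stuck-at-1], G2=0, G3=0, G4=1, G5=0, G6=0 → 0 — matches
  G5 stuck-at-1: G1=1, G2=0, G3=0, G4=1, G5=1 [stuck-at-1], G6=1 → 1 — eliminated
  G3 stuck-at-1: G1=1, G2=0, G3=1 [stuck-at-1], G4=1, G5=0, G6=1 → 1 — eliminated
Only G1 stuck-at-1 reproduces the observed 0.

G1 stuck-at-1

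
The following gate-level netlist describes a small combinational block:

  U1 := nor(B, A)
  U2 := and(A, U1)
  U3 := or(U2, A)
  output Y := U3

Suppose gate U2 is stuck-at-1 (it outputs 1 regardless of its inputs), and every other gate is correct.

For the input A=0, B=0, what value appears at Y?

Propagate with U2 forced: U1=1, U2=1 [stuck-at-1], U3=1.
So Y = 1. (Without the fault it would be 0.)

1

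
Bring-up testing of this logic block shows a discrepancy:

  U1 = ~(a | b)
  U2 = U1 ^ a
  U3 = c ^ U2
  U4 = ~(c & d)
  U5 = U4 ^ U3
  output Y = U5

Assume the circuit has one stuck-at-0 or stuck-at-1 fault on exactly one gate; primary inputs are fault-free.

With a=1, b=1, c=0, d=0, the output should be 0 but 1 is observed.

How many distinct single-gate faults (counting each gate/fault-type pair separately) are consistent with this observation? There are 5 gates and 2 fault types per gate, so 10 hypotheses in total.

5

Fault-free: U1=0, U2=1, U3=1, U4=1, U5=0 → 0. Observed 1.
  U1 stuck-at-0: output 0 ✗
  U1 stuck-at-1: output 1 ✓
  U2 stuck-at-0: output 1 ✓
  U2 stuck-at-1: output 0 ✗
  U3 stuck-at-0: output 1 ✓
  U3 stuck-at-1: output 0 ✗
  U4 stuck-at-0: output 1 ✓
  U4 stuck-at-1: output 0 ✗
  U5 stuck-at-0: output 0 ✗
  U5 stuck-at-1: output 1 ✓
Consistent faults: {U1 stuck-at-1, U2 stuck-at-0, U3 stuck-at-0, U4 stuck-at-0, U5 stuck-at-1} — 5 in all.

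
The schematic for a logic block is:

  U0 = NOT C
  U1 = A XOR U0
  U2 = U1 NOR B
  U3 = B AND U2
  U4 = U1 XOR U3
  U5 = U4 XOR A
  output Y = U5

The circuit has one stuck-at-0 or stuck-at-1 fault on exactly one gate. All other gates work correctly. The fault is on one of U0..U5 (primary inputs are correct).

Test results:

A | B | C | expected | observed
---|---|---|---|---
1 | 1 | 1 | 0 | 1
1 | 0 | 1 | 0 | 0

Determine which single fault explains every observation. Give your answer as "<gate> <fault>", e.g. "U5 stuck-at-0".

Fault-free values for test 1 (A=1, B=1, C=1): U0=0, U1=1, U2=0, U3=0, U4=1, U5=0, giving Y=0. Observed 1.
Test 1: faults giving observed 1 are {U0 stuck-at-1, U1 stuck-at-0, U2 stuck-at-1, U3 stuck-at-1, U4 stuck-at-0, U5 stuck-at-1}.
Test 2 (A=1, B=0, C=1): fault-free U0=0, U1=1, U2=0, U3=0, U4=1, U5=0 → 0; observed 0. Eliminates U0 stuck-at-1, U1 stuck-at-0, U3 stuck-at-1, U4 stuck-at-0, U5 stuck-at-1.
Only U2 stuck-at-1 is consistent with every test.

U2 stuck-at-1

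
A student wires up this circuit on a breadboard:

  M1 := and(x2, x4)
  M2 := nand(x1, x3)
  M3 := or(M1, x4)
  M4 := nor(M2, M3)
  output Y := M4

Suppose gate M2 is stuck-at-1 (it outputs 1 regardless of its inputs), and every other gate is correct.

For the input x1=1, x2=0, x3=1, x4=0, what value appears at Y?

Propagate with M2 forced: M1=0, M2=1 [stuck-at-1], M3=0, M4=0.
So Y = 0. (Without the fault it would be 1.)

0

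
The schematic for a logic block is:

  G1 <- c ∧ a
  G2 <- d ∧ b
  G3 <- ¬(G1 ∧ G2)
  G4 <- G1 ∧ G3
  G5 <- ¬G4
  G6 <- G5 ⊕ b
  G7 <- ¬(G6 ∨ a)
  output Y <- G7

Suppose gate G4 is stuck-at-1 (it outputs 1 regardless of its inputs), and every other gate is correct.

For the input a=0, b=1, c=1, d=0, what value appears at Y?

Propagate with G4 forced: G1=0, G2=0, G3=1, G4=1 [stuck-at-1], G5=0, G6=1, G7=0.
So Y = 0. (Without the fault it would be 1.)

0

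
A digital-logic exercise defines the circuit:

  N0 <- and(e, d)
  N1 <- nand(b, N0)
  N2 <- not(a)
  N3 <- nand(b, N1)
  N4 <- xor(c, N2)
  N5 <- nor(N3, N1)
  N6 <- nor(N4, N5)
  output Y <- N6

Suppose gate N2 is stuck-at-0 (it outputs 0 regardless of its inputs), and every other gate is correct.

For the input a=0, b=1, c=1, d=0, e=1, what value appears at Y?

0

Propagate with N2 forced: N0=0, N1=1, N2=0 [stuck-at-0], N3=0, N4=1, N5=0, N6=0.
So Y = 0. (Without the fault it would be 1.)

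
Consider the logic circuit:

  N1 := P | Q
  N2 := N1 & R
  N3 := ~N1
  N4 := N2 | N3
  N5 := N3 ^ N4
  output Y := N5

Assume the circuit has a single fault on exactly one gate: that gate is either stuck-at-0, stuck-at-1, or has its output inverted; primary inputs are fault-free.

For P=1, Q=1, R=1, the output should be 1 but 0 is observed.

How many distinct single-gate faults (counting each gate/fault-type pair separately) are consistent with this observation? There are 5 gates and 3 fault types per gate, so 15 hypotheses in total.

10

Fault-free: N1=1, N2=1, N3=0, N4=1, N5=1 → 1. Observed 0.
  N1: stuck-at-0, inverted output ✓; others ✗
  N2: stuck-at-0, inverted output ✓; others ✗
  N3: stuck-at-1, inverted output ✓; others ✗
  N4: stuck-at-0, inverted output ✓; others ✗
  N5: stuck-at-0, inverted output ✓; others ✗
Consistent faults: {N1 stuck-at-0, N1 inverted output, N2 stuck-at-0, N2 inverted output, N3 stuck-at-1, N3 inverted output, N4 stuck-at-0, N4 inverted output, N5 stuck-at-0, N5 inverted output} — 10 in all.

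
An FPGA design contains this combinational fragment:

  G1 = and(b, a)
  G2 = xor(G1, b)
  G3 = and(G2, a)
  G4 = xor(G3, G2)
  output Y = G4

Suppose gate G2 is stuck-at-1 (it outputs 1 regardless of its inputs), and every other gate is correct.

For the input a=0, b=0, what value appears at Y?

Propagate with G2 forced: G1=0, G2=1 [stuck-at-1], G3=0, G4=1.
So Y = 1. (Without the fault it would be 0.)

1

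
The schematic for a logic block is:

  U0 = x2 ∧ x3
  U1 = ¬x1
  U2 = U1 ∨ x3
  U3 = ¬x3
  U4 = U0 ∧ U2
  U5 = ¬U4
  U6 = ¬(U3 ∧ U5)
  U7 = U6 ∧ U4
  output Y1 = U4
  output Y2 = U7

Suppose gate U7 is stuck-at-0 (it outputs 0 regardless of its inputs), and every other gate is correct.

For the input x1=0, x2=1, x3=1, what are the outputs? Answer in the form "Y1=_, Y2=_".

Y1=1, Y2=0

Propagate with U7 forced: U0=1, U1=1, U2=1, U3=0, U4=1, U5=0, U6=1, U7=0 [stuck-at-0].
So the outputs are Y1=1, Y2=0. (Without the fault they would be Y1=1, Y2=1.)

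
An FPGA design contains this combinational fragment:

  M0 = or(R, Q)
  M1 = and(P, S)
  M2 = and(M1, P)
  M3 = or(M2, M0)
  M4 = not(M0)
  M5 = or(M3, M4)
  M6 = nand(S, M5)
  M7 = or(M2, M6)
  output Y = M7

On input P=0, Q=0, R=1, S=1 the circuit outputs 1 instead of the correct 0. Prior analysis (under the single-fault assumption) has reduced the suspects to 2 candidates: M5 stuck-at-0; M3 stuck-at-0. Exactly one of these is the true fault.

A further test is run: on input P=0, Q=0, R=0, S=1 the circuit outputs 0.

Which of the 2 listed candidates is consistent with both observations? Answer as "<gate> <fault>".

M3 stuck-at-0

Evaluate each candidate on input P=0, Q=0, R=0, S=1:
  M5 stuck-at-0: M0=0, M1=0, M2=0, M3=0, M4=1, M5=0 [stuck-at-0], M6=1, M7=1 → 1 — eliminated
  M3 stuck-at-0: M0=0, M1=0, M2=0, M3=0 [stuck-at-0], M4=1, M5=1, M6=0, M7=0 → 0 — matches
Only M3 stuck-at-0 reproduces the observed 0.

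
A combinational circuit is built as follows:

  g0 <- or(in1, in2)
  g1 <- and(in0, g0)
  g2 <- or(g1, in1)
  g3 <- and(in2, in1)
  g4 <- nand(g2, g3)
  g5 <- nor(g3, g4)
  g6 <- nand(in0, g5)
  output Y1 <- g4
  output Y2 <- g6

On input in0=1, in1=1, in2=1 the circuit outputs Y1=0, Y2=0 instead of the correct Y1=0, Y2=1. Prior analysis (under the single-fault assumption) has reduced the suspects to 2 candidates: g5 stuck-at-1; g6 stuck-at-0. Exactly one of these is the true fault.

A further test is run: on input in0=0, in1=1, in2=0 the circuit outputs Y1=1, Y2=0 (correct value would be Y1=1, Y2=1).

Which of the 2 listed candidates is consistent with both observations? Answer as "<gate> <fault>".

g6 stuck-at-0

Evaluate each candidate on input in0=0, in1=1, in2=0:
  g5 stuck-at-1: g0=1, g1=0, g2=1, g3=0, g4=1, g5=1 [stuck-at-1], g6=1 → Y1=1, Y2=1 — eliminated
  g6 stuck-at-0: g0=1, g1=0, g2=1, g3=0, g4=1, g5=0, g6=0 [stuck-at-0] → Y1=1, Y2=0 — matches
Only g6 stuck-at-0 reproduces the observed Y1=1, Y2=0.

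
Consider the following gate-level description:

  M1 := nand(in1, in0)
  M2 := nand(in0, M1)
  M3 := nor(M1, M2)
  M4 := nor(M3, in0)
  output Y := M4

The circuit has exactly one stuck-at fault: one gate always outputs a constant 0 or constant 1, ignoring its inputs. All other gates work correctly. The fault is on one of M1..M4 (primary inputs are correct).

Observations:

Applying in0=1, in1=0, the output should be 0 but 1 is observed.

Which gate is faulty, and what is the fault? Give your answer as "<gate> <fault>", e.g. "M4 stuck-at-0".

M4 stuck-at-1

Fault-free values for test 1 (in0=1, in1=0): M1=1, M2=0, M3=0, M4=0, giving Y=0. Observed 1.
Test 1: faults giving observed 1 are {M4 stuck-at-1}.
Only M4 stuck-at-1 is consistent with every test.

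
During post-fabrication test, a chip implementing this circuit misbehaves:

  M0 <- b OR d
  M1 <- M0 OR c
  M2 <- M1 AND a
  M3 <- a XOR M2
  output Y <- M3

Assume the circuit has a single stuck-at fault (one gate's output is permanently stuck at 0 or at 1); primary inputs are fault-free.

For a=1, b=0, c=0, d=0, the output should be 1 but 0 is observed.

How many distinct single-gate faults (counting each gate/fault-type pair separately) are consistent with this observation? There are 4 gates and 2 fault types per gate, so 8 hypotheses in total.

Fault-free: M0=0, M1=0, M2=0, M3=1 → 1. Observed 0.
  M0 stuck-at-0: output 1 ✗
  M0 stuck-at-1: output 0 ✓
  M1 stuck-at-0: output 1 ✗
  M1 stuck-at-1: output 0 ✓
  M2 stuck-at-0: output 1 ✗
  M2 stuck-at-1: output 0 ✓
  M3 stuck-at-0: output 0 ✓
  M3 stuck-at-1: output 1 ✗
Consistent faults: {M0 stuck-at-1, M1 stuck-at-1, M2 stuck-at-1, M3 stuck-at-0} — 4 in all.

4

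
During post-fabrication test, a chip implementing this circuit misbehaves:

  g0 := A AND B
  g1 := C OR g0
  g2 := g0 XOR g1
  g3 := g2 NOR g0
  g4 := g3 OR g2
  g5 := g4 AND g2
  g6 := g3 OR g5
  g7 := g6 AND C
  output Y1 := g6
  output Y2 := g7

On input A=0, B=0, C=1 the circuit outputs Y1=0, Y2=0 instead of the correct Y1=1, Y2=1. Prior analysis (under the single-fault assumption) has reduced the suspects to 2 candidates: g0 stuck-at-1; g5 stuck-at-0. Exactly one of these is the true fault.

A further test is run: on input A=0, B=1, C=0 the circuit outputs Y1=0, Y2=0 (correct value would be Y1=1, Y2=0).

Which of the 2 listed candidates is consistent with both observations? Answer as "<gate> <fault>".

g0 stuck-at-1

Evaluate each candidate on input A=0, B=1, C=0:
  g0 stuck-at-1: g0=1 [stuck-at-1], g1=1, g2=0, g3=0, g4=0, g5=0, g6=0, g7=0 → Y1=0, Y2=0 — matches
  g5 stuck-at-0: g0=0, g1=0, g2=0, g3=1, g4=1, g5=0 [stuck-at-0], g6=1, g7=0 → Y1=1, Y2=0 — eliminated
Only g0 stuck-at-1 reproduces the observed Y1=0, Y2=0.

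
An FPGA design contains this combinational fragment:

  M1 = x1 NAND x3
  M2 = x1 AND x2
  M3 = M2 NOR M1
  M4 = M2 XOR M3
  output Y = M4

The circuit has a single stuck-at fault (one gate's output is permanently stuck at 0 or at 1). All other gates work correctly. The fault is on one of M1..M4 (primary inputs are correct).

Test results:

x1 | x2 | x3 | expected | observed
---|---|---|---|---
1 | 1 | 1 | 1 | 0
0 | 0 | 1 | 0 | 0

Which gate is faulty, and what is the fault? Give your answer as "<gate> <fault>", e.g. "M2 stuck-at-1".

Fault-free values for test 1 (x1=1, x2=1, x3=1): M1=0, M2=1, M3=0, M4=1, giving Y=1. Observed 0.
Test 1: faults giving observed 0 are {M3 stuck-at-1, M4 stuck-at-0}.
Test 2 (x1=0, x2=0, x3=1): fault-free M1=1, M2=0, M3=0, M4=0 → 0; observed 0. Eliminates M3 stuck-at-1.
Only M4 stuck-at-0 is consistent with every test.

M4 stuck-at-0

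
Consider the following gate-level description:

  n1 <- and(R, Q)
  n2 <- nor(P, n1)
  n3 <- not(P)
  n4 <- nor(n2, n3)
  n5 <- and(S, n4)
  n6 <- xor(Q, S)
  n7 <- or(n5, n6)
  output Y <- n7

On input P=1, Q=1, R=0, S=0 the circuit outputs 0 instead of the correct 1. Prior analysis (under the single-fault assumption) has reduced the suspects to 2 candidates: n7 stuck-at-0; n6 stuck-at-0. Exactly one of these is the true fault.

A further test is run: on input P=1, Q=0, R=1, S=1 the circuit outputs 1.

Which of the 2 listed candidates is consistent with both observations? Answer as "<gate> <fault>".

n6 stuck-at-0

Evaluate each candidate on input P=1, Q=0, R=1, S=1:
  n7 stuck-at-0: n1=0, n2=0, n3=0, n4=1, n5=1, n6=1, n7=0 [stuck-at-0] → 0 — eliminated
  n6 stuck-at-0: n1=0, n2=0, n3=0, n4=1, n5=1, n6=0 [stuck-at-0], n7=1 → 1 — matches
Only n6 stuck-at-0 reproduces the observed 1.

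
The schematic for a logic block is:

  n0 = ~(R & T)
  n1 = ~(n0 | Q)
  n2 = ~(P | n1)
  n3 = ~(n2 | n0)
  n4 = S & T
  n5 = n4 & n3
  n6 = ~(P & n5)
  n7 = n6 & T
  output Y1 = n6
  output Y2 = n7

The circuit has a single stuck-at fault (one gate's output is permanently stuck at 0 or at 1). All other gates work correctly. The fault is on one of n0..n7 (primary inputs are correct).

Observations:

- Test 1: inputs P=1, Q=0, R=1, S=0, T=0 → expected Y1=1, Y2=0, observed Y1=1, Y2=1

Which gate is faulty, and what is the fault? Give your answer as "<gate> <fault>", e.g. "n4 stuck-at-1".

Fault-free values for test 1 (P=1, Q=0, R=1, S=0, T=0): n0=1, n1=0, n2=0, n3=0, n4=0, n5=0, n6=1, n7=0, giving Y1=1, Y2=0. Observed Y1=1, Y2=1.
Test 1: faults giving observed Y1=1, Y2=1 are {n7 stuck-at-1}.
Only n7 stuck-at-1 is consistent with every test.

n7 stuck-at-1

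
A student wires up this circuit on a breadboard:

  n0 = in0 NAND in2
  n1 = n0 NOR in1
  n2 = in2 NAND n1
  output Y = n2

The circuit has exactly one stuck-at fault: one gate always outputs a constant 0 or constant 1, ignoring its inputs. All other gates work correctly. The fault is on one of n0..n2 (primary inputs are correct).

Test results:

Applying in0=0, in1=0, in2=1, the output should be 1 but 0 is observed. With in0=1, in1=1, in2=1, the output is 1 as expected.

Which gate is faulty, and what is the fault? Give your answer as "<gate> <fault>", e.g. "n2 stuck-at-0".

Fault-free values for test 1 (in0=0, in1=0, in2=1): n0=1, n1=0, n2=1, giving Y=1. Observed 0.
Test 1: faults giving observed 0 are {n0 stuck-at-0, n1 stuck-at-1, n2 stuck-at-0}.
Test 2 (in0=1, in1=1, in2=1): fault-free n0=0, n1=0, n2=1 → 1; observed 1. Eliminates n1 stuck-at-1, n2 stuck-at-0.
Only n0 stuck-at-0 is consistent with every test.

n0 stuck-at-0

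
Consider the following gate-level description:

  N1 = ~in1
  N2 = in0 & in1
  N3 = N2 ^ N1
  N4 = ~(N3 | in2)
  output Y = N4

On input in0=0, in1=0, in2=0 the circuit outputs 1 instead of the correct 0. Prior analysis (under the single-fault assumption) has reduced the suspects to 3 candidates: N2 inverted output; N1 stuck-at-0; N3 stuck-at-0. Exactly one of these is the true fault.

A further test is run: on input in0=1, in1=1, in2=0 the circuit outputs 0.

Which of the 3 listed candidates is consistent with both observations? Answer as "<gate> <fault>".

N1 stuck-at-0

Evaluate each candidate on input in0=1, in1=1, in2=0:
  N2 inverted output: N1=0, N2=0 [inverted output], N3=0, N4=1 → 1 — eliminated
  N1 stuck-at-0: N1=0 [stuck-at-0], N2=1, N3=1, N4=0 → 0 — matches
  N3 stuck-at-0: N1=0, N2=1, N3=0 [stuck-at-0], N4=1 → 1 — eliminated
Only N1 stuck-at-0 reproduces the observed 0.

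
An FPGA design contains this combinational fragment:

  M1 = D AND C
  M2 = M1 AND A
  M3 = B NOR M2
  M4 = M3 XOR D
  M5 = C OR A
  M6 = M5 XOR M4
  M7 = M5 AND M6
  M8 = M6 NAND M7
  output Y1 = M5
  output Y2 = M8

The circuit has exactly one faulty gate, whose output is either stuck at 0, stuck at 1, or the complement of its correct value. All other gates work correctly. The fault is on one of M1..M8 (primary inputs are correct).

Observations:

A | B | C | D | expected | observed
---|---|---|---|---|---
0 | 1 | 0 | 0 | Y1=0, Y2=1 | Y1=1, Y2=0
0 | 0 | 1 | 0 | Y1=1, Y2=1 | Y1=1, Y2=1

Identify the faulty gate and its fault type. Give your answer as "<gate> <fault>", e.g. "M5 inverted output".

Fault-free values for test 1 (A=0, B=1, C=0, D=0): M1=0, M2=0, M3=0, M4=0, M5=0, M6=0, M7=0, M8=1, giving Y1=0, Y2=1. Observed Y1=1, Y2=0.
Test 1: faults giving observed Y1=1, Y2=0 are {M5 stuck-at-1, M5 inverted output}.
Test 2 (A=0, B=0, C=1, D=0): fault-free M1=0, M2=0, M3=1, M4=1, M5=1, M6=0, M7=0, M8=1 → Y1=1, Y2=1; observed Y1=1, Y2=1. Eliminates M5 inverted output.
Only M5 stuck-at-1 is consistent with every test.

M5 stuck-at-1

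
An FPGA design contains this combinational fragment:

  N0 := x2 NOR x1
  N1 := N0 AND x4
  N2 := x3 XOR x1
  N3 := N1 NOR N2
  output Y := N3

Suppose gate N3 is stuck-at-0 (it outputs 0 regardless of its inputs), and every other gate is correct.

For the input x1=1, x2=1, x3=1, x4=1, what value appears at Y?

0

Propagate with N3 forced: N0=0, N1=0, N2=0, N3=0 [stuck-at-0].
So Y = 0. (Without the fault it would be 1.)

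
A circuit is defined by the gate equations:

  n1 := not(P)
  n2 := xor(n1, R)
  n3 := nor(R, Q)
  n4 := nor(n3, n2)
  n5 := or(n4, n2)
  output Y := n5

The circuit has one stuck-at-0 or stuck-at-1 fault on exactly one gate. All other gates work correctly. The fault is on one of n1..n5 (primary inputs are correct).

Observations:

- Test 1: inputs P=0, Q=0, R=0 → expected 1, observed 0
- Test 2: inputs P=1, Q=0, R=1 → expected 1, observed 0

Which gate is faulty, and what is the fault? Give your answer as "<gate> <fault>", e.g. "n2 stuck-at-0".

n5 stuck-at-0

Fault-free values for test 1 (P=0, Q=0, R=0): n1=1, n2=1, n3=1, n4=0, n5=1, giving Y=1. Observed 0.
Test 1: faults giving observed 0 are {n1 stuck-at-0, n2 stuck-at-0, n5 stuck-at-0}.
Test 2 (P=1, Q=0, R=1): fault-free n1=0, n2=1, n3=0, n4=0, n5=1 → 1; observed 0. Eliminates n1 stuck-at-0, n2 stuck-at-0.
Only n5 stuck-at-0 is consistent with every test.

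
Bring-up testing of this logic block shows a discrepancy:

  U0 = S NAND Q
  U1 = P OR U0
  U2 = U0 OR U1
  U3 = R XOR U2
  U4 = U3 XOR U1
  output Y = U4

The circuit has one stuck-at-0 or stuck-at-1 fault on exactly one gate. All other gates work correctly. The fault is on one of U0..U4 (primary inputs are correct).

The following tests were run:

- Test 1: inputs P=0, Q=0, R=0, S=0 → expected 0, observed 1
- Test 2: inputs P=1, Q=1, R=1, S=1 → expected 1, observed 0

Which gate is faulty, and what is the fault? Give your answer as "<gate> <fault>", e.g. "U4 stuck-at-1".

Fault-free values for test 1 (P=0, Q=0, R=0, S=0): U0=1, U1=1, U2=1, U3=1, U4=0, giving Y=0. Observed 1.
Test 1: faults giving observed 1 are {U1 stuck-at-0, U2 stuck-at-0, U3 stuck-at-0, U4 stuck-at-1}.
Test 2 (P=1, Q=1, R=1, S=1): fault-free U0=0, U1=1, U2=1, U3=0, U4=1 → 1; observed 0. Eliminates U1 stuck-at-0, U3 stuck-at-0, U4 stuck-at-1.
Only U2 stuck-at-0 is consistent with every test.

U2 stuck-at-0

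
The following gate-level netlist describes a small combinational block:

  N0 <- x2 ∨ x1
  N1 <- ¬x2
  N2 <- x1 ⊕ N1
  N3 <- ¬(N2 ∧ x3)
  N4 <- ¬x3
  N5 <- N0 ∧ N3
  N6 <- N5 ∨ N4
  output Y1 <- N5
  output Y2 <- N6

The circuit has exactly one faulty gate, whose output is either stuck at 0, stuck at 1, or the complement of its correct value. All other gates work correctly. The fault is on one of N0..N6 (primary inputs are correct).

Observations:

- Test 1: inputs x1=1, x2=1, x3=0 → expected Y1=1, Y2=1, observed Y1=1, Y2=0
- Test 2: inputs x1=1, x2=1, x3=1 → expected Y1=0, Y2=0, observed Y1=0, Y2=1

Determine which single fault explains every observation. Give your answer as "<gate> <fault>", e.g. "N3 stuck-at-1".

N6 inverted output

Fault-free values for test 1 (x1=1, x2=1, x3=0): N0=1, N1=0, N2=1, N3=1, N4=1, N5=1, N6=1, giving Y1=1, Y2=1. Observed Y1=1, Y2=0.
Test 1: faults giving observed Y1=1, Y2=0 are {N6 stuck-at-0, N6 inverted output}.
Test 2 (x1=1, x2=1, x3=1): fault-free N0=1, N1=0, N2=1, N3=0, N4=0, N5=0, N6=0 → Y1=0, Y2=0; observed Y1=0, Y2=1. Eliminates N6 stuck-at-0.
Only N6 inverted output is consistent with every test.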